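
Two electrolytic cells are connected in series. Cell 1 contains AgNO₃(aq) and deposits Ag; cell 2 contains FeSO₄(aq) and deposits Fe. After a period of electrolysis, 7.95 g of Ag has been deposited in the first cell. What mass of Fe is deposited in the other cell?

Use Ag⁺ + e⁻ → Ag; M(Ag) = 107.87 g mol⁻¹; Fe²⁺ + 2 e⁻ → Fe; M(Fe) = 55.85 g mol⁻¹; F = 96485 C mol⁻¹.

2.06 g

n(Ag) = 7.95 / 107.87 = 0.07370 mol.
Since Ag⁺ + e⁻ → Ag, n(e⁻) passed = 1 × 0.07370 = 0.07370 mol.
Cells in series carry the same charge, so the same 0.07370 mol of electrons passes through cell 2.
Fe²⁺ + 2 e⁻ → Fe, so n(Fe) = 0.07370 / 2 = 0.03685 mol.
m(Fe) = 0.03685 × 55.85 = 2.06 g.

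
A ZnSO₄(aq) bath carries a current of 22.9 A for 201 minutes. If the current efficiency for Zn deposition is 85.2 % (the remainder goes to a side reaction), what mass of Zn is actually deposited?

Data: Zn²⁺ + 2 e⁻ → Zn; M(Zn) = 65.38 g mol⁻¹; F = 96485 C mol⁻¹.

Q = I·t = 22.90 × 12060 = 276200 C.
n(e⁻) = 276200/96485 = 2.862 mol; theoretically n(Zn) = 2.862/2 = 1.431 mol, m_theo = 93.57 g.
At 85.2 % efficiency, m_actual = 0.852 × 93.57 = 79.7 g.

79.7 g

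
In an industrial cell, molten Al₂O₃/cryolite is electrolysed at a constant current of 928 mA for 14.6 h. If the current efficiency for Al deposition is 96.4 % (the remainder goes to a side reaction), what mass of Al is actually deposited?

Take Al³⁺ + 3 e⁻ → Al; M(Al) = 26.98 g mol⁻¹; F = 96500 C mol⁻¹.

4.38 g

Q = I·t = 0.9280 × 52560 = 48780 C.
n(e⁻) = 48780/96500 = 0.5054 mol; theoretically n(Al) = 0.5054/3 = 0.1685 mol, m_theo = 4.546 g.
At 96.4 % efficiency, m_actual = 0.964 × 4.546 = 4.38 g.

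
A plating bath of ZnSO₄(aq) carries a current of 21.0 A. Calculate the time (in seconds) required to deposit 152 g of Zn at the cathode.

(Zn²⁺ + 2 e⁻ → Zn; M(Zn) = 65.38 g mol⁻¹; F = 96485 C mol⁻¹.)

n(Zn) = m/M = 152 / 65.38 = 2.325 mol.
Each Zn atom requires 2 electrons, so n(e⁻) = 2 × 2.325 = 4.650 mol.
Q = n(e⁻)·F = 4.650 × 96485 = 448600 C.
t = Q/I = 448600 / 21.00 A = 21360 s.

21400 s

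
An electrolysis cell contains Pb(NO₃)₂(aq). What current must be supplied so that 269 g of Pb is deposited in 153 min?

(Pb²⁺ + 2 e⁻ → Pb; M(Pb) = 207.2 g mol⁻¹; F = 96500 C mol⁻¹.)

27.3 A

n(Pb) = 269 / 207.2 = 1.298 mol.
n(e⁻) = 2 × 1.298 = 2.597 mol.
Q = n(e⁻)·F = 2.597 × 96500 = 250600 C.
I = Q/t = 250600 / 9180.0 s = 27.3 A.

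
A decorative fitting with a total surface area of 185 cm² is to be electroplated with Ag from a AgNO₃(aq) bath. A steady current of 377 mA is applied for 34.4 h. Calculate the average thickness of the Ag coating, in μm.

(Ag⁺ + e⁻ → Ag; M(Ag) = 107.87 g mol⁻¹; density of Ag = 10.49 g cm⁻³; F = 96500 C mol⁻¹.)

269 μm

Q = I·t = 0.3770 × 123840 = 46690 C; n(e⁻) = 0.4838 mol.
n(Ag) = n(e⁻)/1 = 0.4838 mol, so m = 0.4838 × 107.87 = 52.19 g.
Volume = m/ρ = 52.19 / 10.49 = 4.975 cm³.
Thickness = V/A = 4.975 / 185 = 0.0269 cm = 269 μm.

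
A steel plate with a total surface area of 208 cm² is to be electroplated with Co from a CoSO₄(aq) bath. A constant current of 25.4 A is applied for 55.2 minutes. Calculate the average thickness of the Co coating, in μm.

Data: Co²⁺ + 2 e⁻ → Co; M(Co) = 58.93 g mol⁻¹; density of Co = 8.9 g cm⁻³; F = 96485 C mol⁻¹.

139 μm

Q = I·t = 25.40 × 3312.0 = 84120 C; n(e⁻) = 0.8719 mol.
n(Co) = n(e⁻)/2 = 0.4359 mol, so m = 0.4359 × 58.93 = 25.69 g.
Volume = m/ρ = 25.69 / 8.9 = 2.887 cm³.
Thickness = V/A = 2.887 / 208 = 0.0139 cm = 139 μm.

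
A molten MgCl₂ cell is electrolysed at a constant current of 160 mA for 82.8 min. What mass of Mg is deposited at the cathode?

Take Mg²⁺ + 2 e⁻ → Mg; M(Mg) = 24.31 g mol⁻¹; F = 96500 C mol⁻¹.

Q = I·t = 0.1600 A × 4968.0 s = 794.9 C.
n(e⁻) = Q/F = 794.9 / 96500 = 0.008237 mol.
Mg²⁺ + 2 e⁻ → Mg, so n(Mg) = n(e⁻)/2 = 0.004119 mol.
m = n·M = 0.004119 × 24.31 = 0.100 g.

0.100 g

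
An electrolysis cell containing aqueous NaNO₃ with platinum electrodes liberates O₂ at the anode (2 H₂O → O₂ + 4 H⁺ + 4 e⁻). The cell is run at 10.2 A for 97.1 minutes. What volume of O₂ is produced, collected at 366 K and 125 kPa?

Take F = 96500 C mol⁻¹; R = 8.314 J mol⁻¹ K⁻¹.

Q = I·t = 10.20 A × 5826.0 s = 59430 C.
n(e⁻) = Q/F = 59430 / 96500 = 0.6158 mol.
4 electrons are transferred per O₂ molecule, so n(O₂) = 0.6158 / 4 = 0.1540 mol.
V = nRT/P = (0.1540 × 8.314 × 366) / (125 × 10³ Pa) = 0.00375 m³ = 3.75 L.

3.75 L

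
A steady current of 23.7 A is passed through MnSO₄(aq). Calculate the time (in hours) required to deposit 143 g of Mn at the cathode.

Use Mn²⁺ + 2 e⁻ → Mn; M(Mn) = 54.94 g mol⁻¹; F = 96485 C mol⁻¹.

n(Mn) = m/M = 143 / 54.94 = 2.603 mol.
Each Mn atom requires 2 electrons, so n(e⁻) = 2 × 2.603 = 5.206 mol.
Q = n(e⁻)·F = 5.206 × 96485 = 502300 C.
t = Q/I = 502300 / 23.70 A = 21190 s = 5.89 h.

5.89 h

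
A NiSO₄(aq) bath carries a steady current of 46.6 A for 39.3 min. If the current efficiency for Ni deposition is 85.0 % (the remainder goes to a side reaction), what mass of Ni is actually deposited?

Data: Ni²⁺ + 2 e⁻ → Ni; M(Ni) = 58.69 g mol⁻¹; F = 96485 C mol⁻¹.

28.4 g

Q = I·t = 46.60 × 2358.0 = 109900 C.
n(e⁻) = 109900/96485 = 1.139 mol; theoretically n(Ni) = 1.139/2 = 0.5694 mol, m_theo = 33.42 g.
At 85.0 % efficiency, m_actual = 0.850 × 33.42 = 28.4 g.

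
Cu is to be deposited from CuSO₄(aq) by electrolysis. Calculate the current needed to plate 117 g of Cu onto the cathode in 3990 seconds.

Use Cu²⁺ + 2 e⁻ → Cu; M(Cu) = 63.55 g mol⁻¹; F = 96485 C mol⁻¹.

n(Cu) = 117 / 63.55 = 1.841 mol.
n(e⁻) = 2 × 1.841 = 3.682 mol.
Q = n(e⁻)·F = 3.682 × 96485 = 355300 C.
I = Q/t = 355300 / 3990.0 s = 89.0 A.

89.0 A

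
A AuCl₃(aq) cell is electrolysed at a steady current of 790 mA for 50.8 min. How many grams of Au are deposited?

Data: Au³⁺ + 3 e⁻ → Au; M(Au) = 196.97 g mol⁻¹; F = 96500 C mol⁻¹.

1.64 g

Q = I·t = 0.7900 A × 3048.0 s = 2408 C.
n(e⁻) = Q/F = 2408 / 96500 = 0.02495 mol.
Au³⁺ + 3 e⁻ → Au, so n(Au) = n(e⁻)/3 = 0.008318 mol.
m = n·M = 0.008318 × 196.97 = 1.64 g.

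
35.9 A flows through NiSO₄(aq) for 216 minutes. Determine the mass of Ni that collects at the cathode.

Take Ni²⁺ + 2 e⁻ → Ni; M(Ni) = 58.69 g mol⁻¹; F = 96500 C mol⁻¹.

141 g

Q = I·t = 35.90 A × 12960 s = 465300 C.
n(e⁻) = Q/F = 465300 / 96500 = 4.821 mol.
Ni²⁺ + 2 e⁻ → Ni, so n(Ni) = n(e⁻)/2 = 2.411 mol.
m = n·M = 2.411 × 58.69 = 141 g.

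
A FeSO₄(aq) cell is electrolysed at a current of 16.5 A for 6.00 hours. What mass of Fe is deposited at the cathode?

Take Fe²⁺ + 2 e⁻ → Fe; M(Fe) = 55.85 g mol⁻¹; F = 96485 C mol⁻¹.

Q = I·t = 16.50 A × 21600 s = 356400 C.
n(e⁻) = Q/F = 356400 / 96485 = 3.694 mol.
Fe²⁺ + 2 e⁻ → Fe, so n(Fe) = n(e⁻)/2 = 1.847 mol.
m = n·M = 1.847 × 55.85 = 103 g.

103 g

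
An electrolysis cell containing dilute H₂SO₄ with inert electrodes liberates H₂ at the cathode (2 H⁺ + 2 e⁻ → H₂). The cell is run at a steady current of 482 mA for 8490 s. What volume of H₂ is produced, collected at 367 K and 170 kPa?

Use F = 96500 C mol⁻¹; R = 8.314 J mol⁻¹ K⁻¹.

Q = I·t = 0.4820 A × 8490.0 s = 4092 C.
n(e⁻) = Q/F = 4092 / 96500 = 0.04241 mol.
2 electrons are transferred per H₂ molecule, so n(H₂) = 0.04241 / 2 = 0.02120 mol.
V = nRT/P = (0.02120 × 8.314 × 367) / (170 × 10³ Pa) = 3.81 × 10⁻⁴ m³ = 0.381 L.

0.381 L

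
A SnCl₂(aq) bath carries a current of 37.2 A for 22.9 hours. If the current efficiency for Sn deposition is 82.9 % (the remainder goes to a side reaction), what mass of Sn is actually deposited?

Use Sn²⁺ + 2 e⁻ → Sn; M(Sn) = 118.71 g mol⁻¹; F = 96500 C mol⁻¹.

Q = I·t = 37.20 × 82440 = 3067000 C.
n(e⁻) = 3067000/96500 = 31.78 mol; theoretically n(Sn) = 31.78/2 = 15.89 mol, m_theo = 1886 g.
At 82.9 % efficiency, m_actual = 0.829 × 1886 = 1560 g.

1560 g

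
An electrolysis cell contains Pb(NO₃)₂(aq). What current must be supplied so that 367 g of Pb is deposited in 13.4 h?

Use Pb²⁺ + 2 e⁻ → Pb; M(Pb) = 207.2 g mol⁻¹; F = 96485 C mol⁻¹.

n(Pb) = 367 / 207.2 = 1.771 mol.
n(e⁻) = 2 × 1.771 = 3.542 mol.
Q = n(e⁻)·F = 3.542 × 96485 = 341800 C.
I = Q/t = 341800 / 48240 s = 7.09 A.

7.09 A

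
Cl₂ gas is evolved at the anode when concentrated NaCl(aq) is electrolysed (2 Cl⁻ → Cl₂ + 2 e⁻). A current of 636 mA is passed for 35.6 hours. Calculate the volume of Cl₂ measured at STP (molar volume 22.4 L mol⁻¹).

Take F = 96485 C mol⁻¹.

9.46 L

Q = I·t = 0.6360 A × 128160 s = 81510 C.
n(e⁻) = Q/F = 81510 / 96485 = 0.8448 mol.
2 electrons are transferred per Cl₂ molecule, so n(Cl₂) = 0.8448 / 2 = 0.4224 mol.
V = n × V_m = 0.4224 × 22.4 = 9.46 L.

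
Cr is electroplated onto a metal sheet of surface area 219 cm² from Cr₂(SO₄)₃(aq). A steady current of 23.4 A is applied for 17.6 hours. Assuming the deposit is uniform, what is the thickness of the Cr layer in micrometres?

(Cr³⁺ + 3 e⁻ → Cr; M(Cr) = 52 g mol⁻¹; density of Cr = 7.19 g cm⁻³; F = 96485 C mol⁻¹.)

1690 μm

Q = I·t = 23.40 × 63360 = 1483000 C; n(e⁻) = 15.37 mol.
n(Cr) = n(e⁻)/3 = 5.122 mol, so m = 5.122 × 52 = 266.4 g.
Volume = m/ρ = 266.4 / 7.19 = 37.04 cm³.
Thickness = V/A = 37.04 / 219 = 0.169 cm = 1690 μm.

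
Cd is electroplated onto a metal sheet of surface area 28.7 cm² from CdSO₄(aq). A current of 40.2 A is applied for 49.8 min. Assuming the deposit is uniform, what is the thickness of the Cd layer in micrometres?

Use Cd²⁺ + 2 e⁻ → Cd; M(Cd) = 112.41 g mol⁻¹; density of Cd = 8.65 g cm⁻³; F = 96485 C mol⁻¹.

Q = I·t = 40.20 × 2988.0 = 120100 C; n(e⁻) = 1.245 mol.
n(Cd) = n(e⁻)/2 = 0.6225 mol, so m = 0.6225 × 112.41 = 69.97 g.
Volume = m/ρ = 69.97 / 8.65 = 8.089 cm³.
Thickness = V/A = 8.089 / 28.7 = 0.282 cm = 2820 μm.

2820 μm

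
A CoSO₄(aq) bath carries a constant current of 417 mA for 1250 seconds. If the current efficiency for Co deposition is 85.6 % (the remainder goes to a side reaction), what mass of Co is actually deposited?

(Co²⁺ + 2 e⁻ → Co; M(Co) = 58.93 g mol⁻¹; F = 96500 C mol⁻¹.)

Q = I·t = 0.4170 × 1250.0 = 521.2 C.
n(e⁻) = 521.2/96500 = 0.005402 mol; theoretically n(Co) = 0.005402/2 = 0.002701 mol, m_theo = 0.1592 g.
At 85.6 % efficiency, m_actual = 0.856 × 0.1592 = 0.136 g.

0.136 g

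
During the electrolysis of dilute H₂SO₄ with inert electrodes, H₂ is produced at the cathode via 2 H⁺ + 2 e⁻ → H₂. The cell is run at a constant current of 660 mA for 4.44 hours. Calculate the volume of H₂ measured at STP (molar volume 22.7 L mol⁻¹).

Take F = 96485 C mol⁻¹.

1.24 L

Q = I·t = 0.6600 A × 15984 s = 10550 C.
n(e⁻) = Q/F = 10550 / 96485 = 0.1093 mol.
2 electrons are transferred per H₂ molecule, so n(H₂) = 0.1093 / 2 = 0.05467 mol.
V = n × V_m = 0.05467 × 22.7 = 1.24 L.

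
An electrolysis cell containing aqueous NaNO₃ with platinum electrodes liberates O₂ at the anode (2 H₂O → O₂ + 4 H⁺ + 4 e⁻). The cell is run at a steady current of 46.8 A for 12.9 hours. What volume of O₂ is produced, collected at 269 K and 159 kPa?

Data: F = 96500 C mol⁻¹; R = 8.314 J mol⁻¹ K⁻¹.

Q = I·t = 46.80 A × 46440 s = 2173000 C.
n(e⁻) = Q/F = 2173000 / 96500 = 22.52 mol.
4 electrons are transferred per O₂ molecule, so n(O₂) = 22.52 / 4 = 5.631 mol.
V = nRT/P = (5.631 × 8.314 × 269) / (159 × 10³ Pa) = 0.0792 m³ = 79.2 L.

79.2 L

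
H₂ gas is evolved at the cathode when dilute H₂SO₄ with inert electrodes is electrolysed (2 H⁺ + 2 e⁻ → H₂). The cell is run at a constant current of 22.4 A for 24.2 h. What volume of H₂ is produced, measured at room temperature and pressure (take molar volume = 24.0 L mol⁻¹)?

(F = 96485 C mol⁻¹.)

243 L

Q = I·t = 22.40 A × 87120 s = 1951000 C.
n(e⁻) = Q/F = 1951000 / 96485 = 20.23 mol.
2 electrons are transferred per H₂ molecule, so n(H₂) = 20.23 / 2 = 10.11 mol.
V = n × V_m = 10.11 × 24.0 = 243 L.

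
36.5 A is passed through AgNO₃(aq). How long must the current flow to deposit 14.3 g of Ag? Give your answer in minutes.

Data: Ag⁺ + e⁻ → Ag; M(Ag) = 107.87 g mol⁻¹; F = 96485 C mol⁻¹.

n(Ag) = m/M = 14.3 / 107.87 = 0.1326 mol.
Each Ag atom requires 1 electron, so n(e⁻) = 1 × 0.1326 = 0.1326 mol.
Q = n(e⁻)·F = 0.1326 × 96485 = 12790 C.
t = Q/I = 12790 / 36.50 A = 350.4 s = 5.84 min.

5.84 min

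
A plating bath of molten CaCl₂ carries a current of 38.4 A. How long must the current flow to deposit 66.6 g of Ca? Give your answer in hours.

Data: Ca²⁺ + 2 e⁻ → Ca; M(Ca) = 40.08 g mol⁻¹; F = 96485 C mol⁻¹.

2.32 h

n(Ca) = m/M = 66.6 / 40.08 = 1.662 mol.
Each Ca atom requires 2 electrons, so n(e⁻) = 2 × 1.662 = 3.323 mol.
Q = n(e⁻)·F = 3.323 × 96485 = 320700 C.
t = Q/I = 320700 / 38.40 A = 8350 s = 2.32 h.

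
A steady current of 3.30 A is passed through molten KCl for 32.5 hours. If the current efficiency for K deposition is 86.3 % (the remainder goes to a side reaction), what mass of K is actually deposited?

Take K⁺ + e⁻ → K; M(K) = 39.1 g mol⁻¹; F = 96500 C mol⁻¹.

135 g

Q = I·t = 3.300 × 117000 = 386100 C.
n(e⁻) = 386100/96500 = 4.001 mol; theoretically n(K) = 4.001/1 = 4.001 mol, m_theo = 156.4 g.
At 86.3 % efficiency, m_actual = 0.863 × 156.4 = 135 g.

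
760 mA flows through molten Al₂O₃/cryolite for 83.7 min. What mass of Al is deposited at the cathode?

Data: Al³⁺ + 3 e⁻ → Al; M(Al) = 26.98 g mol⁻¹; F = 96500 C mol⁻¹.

0.356 g

Q = I·t = 0.7600 A × 5022.0 s = 3817 C.
n(e⁻) = Q/F = 3817 / 96500 = 0.03955 mol.
Al³⁺ + 3 e⁻ → Al, so n(Al) = n(e⁻)/3 = 0.01318 mol.
m = n·M = 0.01318 × 26.98 = 0.356 g.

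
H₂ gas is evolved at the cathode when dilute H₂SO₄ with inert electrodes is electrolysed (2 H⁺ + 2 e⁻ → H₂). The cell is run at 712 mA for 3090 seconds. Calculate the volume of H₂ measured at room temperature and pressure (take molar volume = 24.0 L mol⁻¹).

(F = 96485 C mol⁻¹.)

0.274 L

Q = I·t = 0.7120 A × 3090.0 s = 2200 C.
n(e⁻) = Q/F = 2200 / 96485 = 0.02280 mol.
2 electrons are transferred per H₂ molecule, so n(H₂) = 0.02280 / 2 = 0.01140 mol.
V = n × V_m = 0.01140 × 24.0 = 0.274 L.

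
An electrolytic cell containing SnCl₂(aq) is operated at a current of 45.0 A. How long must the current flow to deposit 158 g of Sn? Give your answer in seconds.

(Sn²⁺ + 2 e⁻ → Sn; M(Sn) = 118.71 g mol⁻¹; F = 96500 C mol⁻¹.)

5710 s

n(Sn) = m/M = 158 / 118.71 = 1.331 mol.
Each Sn atom requires 2 electrons, so n(e⁻) = 2 × 1.331 = 2.662 mol.
Q = n(e⁻)·F = 2.662 × 96500 = 256900 C.
t = Q/I = 256900 / 45.00 A = 5708 s.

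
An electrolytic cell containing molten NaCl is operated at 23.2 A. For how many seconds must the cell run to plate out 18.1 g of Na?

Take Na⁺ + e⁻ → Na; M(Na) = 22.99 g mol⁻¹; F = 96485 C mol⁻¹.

n(Na) = m/M = 18.1 / 22.99 = 0.7873 mol.
Each Na atom requires 1 electron, so n(e⁻) = 1 × 0.7873 = 0.7873 mol.
Q = n(e⁻)·F = 0.7873 × 96485 = 75960 C.
t = Q/I = 75960 / 23.20 A = 3274 s.

3270 s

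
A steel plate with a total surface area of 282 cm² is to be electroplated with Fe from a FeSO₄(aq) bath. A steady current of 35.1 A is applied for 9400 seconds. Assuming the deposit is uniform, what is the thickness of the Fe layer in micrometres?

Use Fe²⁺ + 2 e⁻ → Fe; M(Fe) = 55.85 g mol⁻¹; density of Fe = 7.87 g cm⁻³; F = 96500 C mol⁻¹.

430 μm

Q = I·t = 35.10 × 9400.0 = 329900 C; n(e⁻) = 3.419 mol.
n(Fe) = n(e⁻)/2 = 1.710 mol, so m = 1.710 × 55.85 = 95.48 g.
Volume = m/ρ = 95.48 / 7.87 = 12.13 cm³.
Thickness = V/A = 12.13 / 282 = 0.0430 cm = 430 μm.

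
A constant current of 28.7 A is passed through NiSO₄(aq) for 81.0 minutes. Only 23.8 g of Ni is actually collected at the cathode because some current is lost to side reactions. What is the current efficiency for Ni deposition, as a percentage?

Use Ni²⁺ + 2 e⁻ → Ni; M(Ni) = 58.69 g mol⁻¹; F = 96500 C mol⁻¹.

56.1 %

Q = I·t = 28.70 × 4860.0 = 139500 C; n(e⁻) = 139500/96500 = 1.445 mol.
Theoretical n(Ni) = n(e⁻)/2 = 0.7227 mol, i.e. m_theo = 0.7227 × 58.69 = 42.42 g.
Efficiency = m_actual / m_theo = 23.8 / 42.42 = 56.1 %.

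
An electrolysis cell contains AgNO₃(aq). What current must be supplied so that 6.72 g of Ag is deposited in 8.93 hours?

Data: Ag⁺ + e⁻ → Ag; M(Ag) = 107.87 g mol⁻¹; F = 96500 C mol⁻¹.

0.187 A

n(Ag) = 6.72 / 107.87 = 0.06230 mol.
n(e⁻) = 1 × 0.06230 = 0.06230 mol.
Q = n(e⁻)·F = 0.06230 × 96500 = 6012 C.
I = Q/t = 6012 / 32148 s = 0.187 A.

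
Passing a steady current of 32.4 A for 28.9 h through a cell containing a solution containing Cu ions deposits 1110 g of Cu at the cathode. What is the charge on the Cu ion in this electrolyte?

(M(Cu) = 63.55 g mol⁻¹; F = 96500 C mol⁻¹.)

+2

Q = I·t = 32.40 A × 104040 s = 3371000 C, so n(e⁻) = 3371000/96500 = 34.93 mol.
n(Cu) deposited = 1110 / 63.55 = 17.47 mol.
Electrons per atom = n(e⁻)/n(Cu) = 34.93 / 17.47 = 2.00 ≈ 2, so the ion is Cu²⁺.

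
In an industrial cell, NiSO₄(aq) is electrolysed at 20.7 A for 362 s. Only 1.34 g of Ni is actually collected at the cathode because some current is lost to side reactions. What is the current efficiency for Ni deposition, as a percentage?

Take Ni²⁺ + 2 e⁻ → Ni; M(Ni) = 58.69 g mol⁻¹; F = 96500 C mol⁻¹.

58.8 %

Q = I·t = 20.70 × 362.00 = 7493 C; n(e⁻) = 7493/96500 = 0.07765 mol.
Theoretical n(Ni) = n(e⁻)/2 = 0.03883 mol, i.e. m_theo = 0.03883 × 58.69 = 2.279 g.
Efficiency = m_actual / m_theo = 1.34 / 2.279 = 58.8 %.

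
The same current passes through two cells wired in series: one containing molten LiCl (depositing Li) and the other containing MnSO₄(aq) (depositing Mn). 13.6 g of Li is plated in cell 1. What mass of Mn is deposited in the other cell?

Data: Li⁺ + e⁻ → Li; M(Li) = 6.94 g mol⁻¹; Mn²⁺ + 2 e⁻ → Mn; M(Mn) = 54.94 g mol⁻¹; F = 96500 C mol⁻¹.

53.8 g

n(Li) = 13.6 / 6.94 = 1.960 mol.
Since Li⁺ + e⁻ → Li, n(e⁻) passed = 1 × 1.960 = 1.960 mol.
Cells in series carry the same charge, so the same 1.960 mol of electrons passes through cell 2.
Mn²⁺ + 2 e⁻ → Mn, so n(Mn) = 1.960 / 2 = 0.9798 mol.
m(Mn) = 0.9798 × 54.94 = 53.8 g.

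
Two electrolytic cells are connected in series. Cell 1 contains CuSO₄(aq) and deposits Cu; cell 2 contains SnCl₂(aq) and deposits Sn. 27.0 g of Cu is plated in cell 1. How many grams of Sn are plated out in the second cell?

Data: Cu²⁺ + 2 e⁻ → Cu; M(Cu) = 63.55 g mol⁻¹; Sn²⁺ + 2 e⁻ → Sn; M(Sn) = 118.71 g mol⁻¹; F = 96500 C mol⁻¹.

n(Cu) = 27.0 / 63.55 = 0.4249 mol.
Since Cu²⁺ + 2 e⁻ → Cu, n(e⁻) passed = 2 × 0.4249 = 0.8497 mol.
Cells in series carry the same charge, so the same 0.8497 mol of electrons passes through cell 2.
Sn²⁺ + 2 e⁻ → Sn, so n(Sn) = 0.8497 / 2 = 0.4249 mol.
m(Sn) = 0.4249 × 118.71 = 50.4 g.

50.4 g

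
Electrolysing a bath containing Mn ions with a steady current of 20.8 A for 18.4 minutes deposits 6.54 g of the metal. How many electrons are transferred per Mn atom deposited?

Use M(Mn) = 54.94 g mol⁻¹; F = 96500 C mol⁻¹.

Q = I·t = 20.80 A × 1104.0 s = 22960 C, so n(e⁻) = 22960/96500 = 0.2380 mol.
n(Mn) deposited = 6.54 / 54.94 = 0.1190 mol.
Electrons per atom = n(e⁻)/n(Mn) = 0.2380 / 0.1190 = 2.00 ≈ 2, so the ion is Mn²⁺.

2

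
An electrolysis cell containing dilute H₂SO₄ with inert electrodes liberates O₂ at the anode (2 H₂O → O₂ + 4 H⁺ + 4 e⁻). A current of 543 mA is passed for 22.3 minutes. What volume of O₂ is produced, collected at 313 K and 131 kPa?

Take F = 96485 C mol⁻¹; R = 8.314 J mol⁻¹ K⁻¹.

0.0374 L

Q = I·t = 0.5430 A × 1338.0 s = 726.5 C.
n(e⁻) = Q/F = 726.5 / 96485 = 0.007530 mol.
4 electrons are transferred per O₂ molecule, so n(O₂) = 0.007530 / 4 = 0.001883 mol.
V = nRT/P = (0.001883 × 8.314 × 313) / (131 × 10³ Pa) = 3.74 × 10⁻⁵ m³ = 0.0374 L.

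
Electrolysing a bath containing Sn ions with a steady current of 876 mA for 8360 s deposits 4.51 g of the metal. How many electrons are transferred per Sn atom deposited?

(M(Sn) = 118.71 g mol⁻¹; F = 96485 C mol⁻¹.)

2

Q = I·t = 0.8760 A × 8360.0 s = 7323 C, so n(e⁻) = 7323/96485 = 0.07590 mol.
n(Sn) deposited = 4.51 / 118.71 = 0.03799 mol.
Electrons per atom = n(e⁻)/n(Sn) = 0.07590 / 0.03799 = 2.00 ≈ 2, so the ion is Sn²⁺.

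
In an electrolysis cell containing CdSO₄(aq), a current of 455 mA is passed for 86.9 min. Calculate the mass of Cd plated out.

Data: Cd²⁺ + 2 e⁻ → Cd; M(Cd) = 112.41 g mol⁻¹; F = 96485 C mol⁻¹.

Q = I·t = 0.4550 A × 5214.0 s = 2372 C.
n(e⁻) = Q/F = 2372 / 96485 = 0.02459 mol.
Cd²⁺ + 2 e⁻ → Cd, so n(Cd) = n(e⁻)/2 = 0.01229 mol.
m = n·M = 0.01229 × 112.41 = 1.38 g.

1.38 g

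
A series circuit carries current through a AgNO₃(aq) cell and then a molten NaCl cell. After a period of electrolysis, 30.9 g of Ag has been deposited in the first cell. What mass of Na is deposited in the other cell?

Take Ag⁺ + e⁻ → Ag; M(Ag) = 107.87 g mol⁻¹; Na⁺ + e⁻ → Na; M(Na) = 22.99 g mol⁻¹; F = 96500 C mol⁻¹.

n(Ag) = 30.9 / 107.87 = 0.2865 mol.
Since Ag⁺ + e⁻ → Ag, n(e⁻) passed = 1 × 0.2865 = 0.2865 mol.
Cells in series carry the same charge, so the same 0.2865 mol of electrons passes through cell 2.
Na⁺ + e⁻ → Na, so n(Na) = 0.2865 / 1 = 0.2865 mol.
m(Na) = 0.2865 × 22.99 = 6.59 g.

6.59 g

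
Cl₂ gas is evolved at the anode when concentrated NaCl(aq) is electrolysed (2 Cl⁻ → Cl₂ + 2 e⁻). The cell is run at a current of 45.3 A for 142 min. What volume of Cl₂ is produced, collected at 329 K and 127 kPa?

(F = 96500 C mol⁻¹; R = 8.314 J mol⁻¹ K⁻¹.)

Q = I·t = 45.30 A × 8520.0 s = 386000 C.
n(e⁻) = Q/F = 386000 / 96500 = 4.000 mol.
2 electrons are transferred per Cl₂ molecule, so n(Cl₂) = 4.000 / 2 = 2.000 mol.
V = nRT/P = (2.000 × 8.314 × 329) / (127 × 10³ Pa) = 0.0431 m³ = 43.1 L.

43.1 L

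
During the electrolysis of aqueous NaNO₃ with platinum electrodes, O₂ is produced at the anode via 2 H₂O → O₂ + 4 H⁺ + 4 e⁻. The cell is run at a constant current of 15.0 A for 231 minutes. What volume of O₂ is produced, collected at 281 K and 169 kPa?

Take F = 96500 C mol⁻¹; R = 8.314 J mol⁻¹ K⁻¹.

7.45 L

Q = I·t = 15.00 A × 13860 s = 207900 C.
n(e⁻) = Q/F = 207900 / 96500 = 2.154 mol.
4 electrons are transferred per O₂ molecule, so n(O₂) = 2.154 / 4 = 0.5386 mol.
V = nRT/P = (0.5386 × 8.314 × 281) / (169 × 10³ Pa) = 0.00745 m³ = 7.45 L.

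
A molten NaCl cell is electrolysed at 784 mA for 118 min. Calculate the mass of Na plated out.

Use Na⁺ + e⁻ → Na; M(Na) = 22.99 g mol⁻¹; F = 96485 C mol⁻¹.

Q = I·t = 0.7840 A × 7080.0 s = 5551 C.
n(e⁻) = Q/F = 5551 / 96485 = 0.05753 mol.
Na⁺ + e⁻ → Na, so n(Na) = n(e⁻)/1 = 0.05753 mol.
m = n·M = 0.05753 × 22.99 = 1.32 g.

1.32 g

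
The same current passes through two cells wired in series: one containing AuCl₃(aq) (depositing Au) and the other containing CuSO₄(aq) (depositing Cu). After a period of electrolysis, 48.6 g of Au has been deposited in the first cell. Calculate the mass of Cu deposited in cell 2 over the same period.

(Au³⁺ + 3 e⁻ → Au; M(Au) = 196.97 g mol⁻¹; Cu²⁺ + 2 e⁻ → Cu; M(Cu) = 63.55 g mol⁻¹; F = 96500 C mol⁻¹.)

23.5 g

n(Au) = 48.6 / 196.97 = 0.2467 mol.
Since Au³⁺ + 3 e⁻ → Au, n(e⁻) passed = 3 × 0.2467 = 0.7402 mol.
Cells in series carry the same charge, so the same 0.7402 mol of electrons passes through cell 2.
Cu²⁺ + 2 e⁻ → Cu, so n(Cu) = 0.7402 / 2 = 0.3701 mol.
m(Cu) = 0.3701 × 63.55 = 23.5 g.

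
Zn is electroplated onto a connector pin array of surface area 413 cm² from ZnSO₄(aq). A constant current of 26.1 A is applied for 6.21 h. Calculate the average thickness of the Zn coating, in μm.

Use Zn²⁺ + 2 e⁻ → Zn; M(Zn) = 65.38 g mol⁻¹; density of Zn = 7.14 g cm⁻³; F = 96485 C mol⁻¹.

670 μm

Q = I·t = 26.10 × 22356 = 583500 C; n(e⁻) = 6.047 mol.
n(Zn) = n(e⁻)/2 = 3.024 mol, so m = 3.024 × 65.38 = 197.7 g.
Volume = m/ρ = 197.7 / 7.14 = 27.69 cm³.
Thickness = V/A = 27.69 / 413 = 0.0670 cm = 670 μm.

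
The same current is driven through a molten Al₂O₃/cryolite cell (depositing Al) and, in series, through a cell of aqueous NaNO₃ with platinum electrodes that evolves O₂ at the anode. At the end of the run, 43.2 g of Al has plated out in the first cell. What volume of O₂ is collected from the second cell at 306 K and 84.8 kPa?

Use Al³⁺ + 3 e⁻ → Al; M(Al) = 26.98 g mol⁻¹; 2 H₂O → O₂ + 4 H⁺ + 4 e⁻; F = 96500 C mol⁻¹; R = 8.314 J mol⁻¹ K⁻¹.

36.0 L

n(Al) = 43.2 / 26.98 = 1.601 mol, so n(e⁻) = 3 × 1.601 = 4.804 mol.
The cells are in series, so the same 4.804 mol of electrons passes through the second cell.
2 H₂O → O₂ + 4 H⁺ + 4 e⁻ — 4 mol e⁻ per mol O₂, so n(O₂) = 4.804/4 = 1.201 mol.
V = nRT/P = (1.201 × 8.314 × 306) / (84.8 × 10³) = 0.0360 m³ = 36.0 L.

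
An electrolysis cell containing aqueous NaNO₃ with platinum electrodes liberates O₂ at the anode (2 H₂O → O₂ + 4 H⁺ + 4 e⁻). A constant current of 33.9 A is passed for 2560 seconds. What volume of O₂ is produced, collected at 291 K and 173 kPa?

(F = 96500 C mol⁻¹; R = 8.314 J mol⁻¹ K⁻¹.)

Q = I·t = 33.90 A × 2560.0 s = 86780 C.
n(e⁻) = Q/F = 86780 / 96500 = 0.8993 mol.
4 electrons are transferred per O₂ molecule, so n(O₂) = 0.8993 / 4 = 0.2248 mol.
V = nRT/P = (0.2248 × 8.314 × 291) / (173 × 10³ Pa) = 0.00314 m³ = 3.14 L.

3.14 L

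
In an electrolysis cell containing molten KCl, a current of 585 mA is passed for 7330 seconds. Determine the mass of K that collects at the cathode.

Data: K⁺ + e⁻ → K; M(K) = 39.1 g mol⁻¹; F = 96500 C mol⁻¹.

1.74 g

Q = I·t = 0.5850 A × 7330.0 s = 4288 C.
n(e⁻) = Q/F = 4288 / 96500 = 0.04444 mol.
K⁺ + e⁻ → K, so n(K) = n(e⁻)/1 = 0.04444 mol.
m = n·M = 0.04444 × 39.1 = 1.74 g.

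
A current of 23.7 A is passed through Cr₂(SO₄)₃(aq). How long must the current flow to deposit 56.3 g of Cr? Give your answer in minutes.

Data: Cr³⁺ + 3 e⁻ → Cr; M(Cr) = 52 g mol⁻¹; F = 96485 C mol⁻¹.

220 min

n(Cr) = m/M = 56.3 / 52 = 1.083 mol.
Each Cr atom requires 3 electrons, so n(e⁻) = 3 × 1.083 = 3.248 mol.
Q = n(e⁻)·F = 3.248 × 96485 = 313400 C.
t = Q/I = 313400 / 23.70 A = 13220 s = 220 min.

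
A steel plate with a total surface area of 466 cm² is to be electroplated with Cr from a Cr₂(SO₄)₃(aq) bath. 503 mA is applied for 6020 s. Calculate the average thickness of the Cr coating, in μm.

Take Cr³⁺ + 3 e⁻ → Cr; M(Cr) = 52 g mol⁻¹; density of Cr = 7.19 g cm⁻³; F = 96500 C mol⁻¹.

1.62 μm

Q = I·t = 0.5030 × 6020.0 = 3028 C; n(e⁻) = 0.03138 mol.
n(Cr) = n(e⁻)/3 = 0.01046 mol, so m = 0.01046 × 52 = 0.5439 g.
Volume = m/ρ = 0.5439 / 7.19 = 0.07565 cm³.
Thickness = V/A = 0.07565 / 466 = 1.62 × 10⁻⁴ cm = 1.62 μm.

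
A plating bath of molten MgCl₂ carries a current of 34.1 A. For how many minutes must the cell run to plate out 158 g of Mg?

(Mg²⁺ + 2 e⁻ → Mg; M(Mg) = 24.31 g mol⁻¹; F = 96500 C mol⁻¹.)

613 min

n(Mg) = m/M = 158 / 24.31 = 6.499 mol.
Each Mg atom requires 2 electrons, so n(e⁻) = 2 × 6.499 = 13.00 mol.
Q = n(e⁻)·F = 13.00 × 96500 = 1254000 C.
t = Q/I = 1254000 / 34.10 A = 36790 s = 613 min.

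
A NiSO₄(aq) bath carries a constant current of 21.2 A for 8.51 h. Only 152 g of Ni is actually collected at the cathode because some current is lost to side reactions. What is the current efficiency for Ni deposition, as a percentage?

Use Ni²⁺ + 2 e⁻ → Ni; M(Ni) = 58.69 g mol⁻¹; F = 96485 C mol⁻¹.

76.9 %

Q = I·t = 21.20 × 30636 = 649500 C; n(e⁻) = 649500/96485 = 6.731 mol.
Theoretical n(Ni) = n(e⁻)/2 = 3.366 mol, i.e. m_theo = 3.366 × 58.69 = 197.5 g.
Efficiency = m_actual / m_theo = 152 / 197.5 = 76.9 %.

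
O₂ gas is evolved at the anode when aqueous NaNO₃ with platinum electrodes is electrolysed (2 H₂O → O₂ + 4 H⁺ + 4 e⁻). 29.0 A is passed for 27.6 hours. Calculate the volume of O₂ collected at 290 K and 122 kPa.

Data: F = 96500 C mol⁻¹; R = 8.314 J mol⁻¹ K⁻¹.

148 L

Q = I·t = 29.00 A × 99360 s = 2881000 C.
n(e⁻) = Q/F = 2881000 / 96500 = 29.86 mol.
4 electrons are transferred per O₂ molecule, so n(O₂) = 29.86 / 4 = 7.465 mol.
V = nRT/P = (7.465 × 8.314 × 290) / (122 × 10³ Pa) = 0.148 m³ = 148 L.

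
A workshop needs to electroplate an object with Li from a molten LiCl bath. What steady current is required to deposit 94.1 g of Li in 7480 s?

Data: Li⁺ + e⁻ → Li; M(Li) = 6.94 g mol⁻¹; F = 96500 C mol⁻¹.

n(Li) = 94.1 / 6.94 = 13.56 mol.
n(e⁻) = 1 × 13.56 = 13.56 mol.
Q = n(e⁻)·F = 13.56 × 96500 = 1308000 C.
I = Q/t = 1308000 / 7480.0 s = 175 A.

175 A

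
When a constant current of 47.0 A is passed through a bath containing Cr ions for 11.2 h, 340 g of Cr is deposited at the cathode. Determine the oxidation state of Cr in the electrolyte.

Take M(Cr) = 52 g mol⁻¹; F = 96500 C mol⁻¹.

Q = I·t = 47.00 A × 40320 s = 1895000 C, so n(e⁻) = 1895000/96500 = 19.64 mol.
n(Cr) deposited = 340 / 52 = 6.538 mol.
Electrons per atom = n(e⁻)/n(Cr) = 19.64 / 6.538 = 3.00 ≈ 3, so the ion is Cr³⁺.

+3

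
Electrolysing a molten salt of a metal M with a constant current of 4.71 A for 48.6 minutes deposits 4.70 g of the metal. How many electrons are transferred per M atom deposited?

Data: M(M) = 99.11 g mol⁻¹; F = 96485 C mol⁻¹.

Q = I·t = 4.710 A × 2916.0 s = 13730 C, so n(e⁻) = 13730/96485 = 0.1423 mol.
n(M) deposited = 4.70 / 99.11 = 0.04742 mol.
Electrons per atom = n(e⁻)/n(M) = 0.1423 / 0.04742 = 3.00 ≈ 3, so the ion is M³⁺.

3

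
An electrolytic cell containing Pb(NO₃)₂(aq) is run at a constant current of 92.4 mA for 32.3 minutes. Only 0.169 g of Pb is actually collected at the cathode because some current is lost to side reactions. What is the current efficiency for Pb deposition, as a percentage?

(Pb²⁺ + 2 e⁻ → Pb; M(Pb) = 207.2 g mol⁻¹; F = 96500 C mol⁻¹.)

87.9 %

Q = I·t = 0.09240 × 1938.0 = 179.1 C; n(e⁻) = 179.1/96500 = 0.001856 mol.
Theoretical n(Pb) = n(e⁻)/2 = 0.0009278 mol, i.e. m_theo = 0.0009278 × 207.2 = 0.1922 g.
Efficiency = m_actual / m_theo = 0.169 / 0.1922 = 87.9 %.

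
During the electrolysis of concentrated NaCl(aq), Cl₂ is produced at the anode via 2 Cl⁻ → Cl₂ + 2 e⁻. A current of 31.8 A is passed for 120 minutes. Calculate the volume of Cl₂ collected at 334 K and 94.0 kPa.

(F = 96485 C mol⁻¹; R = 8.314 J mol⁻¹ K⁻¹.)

35.1 L

Q = I·t = 31.80 A × 7200.0 s = 229000 C.
n(e⁻) = Q/F = 229000 / 96485 = 2.373 mol.
2 electrons are transferred per Cl₂ molecule, so n(Cl₂) = 2.373 / 2 = 1.187 mol.
V = nRT/P = (1.187 × 8.314 × 334) / (94.0 × 10³ Pa) = 0.0351 m³ = 35.1 L.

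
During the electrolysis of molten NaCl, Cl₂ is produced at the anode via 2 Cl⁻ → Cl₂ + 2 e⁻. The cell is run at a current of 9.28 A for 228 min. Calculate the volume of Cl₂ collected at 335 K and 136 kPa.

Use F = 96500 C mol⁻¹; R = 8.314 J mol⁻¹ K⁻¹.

Q = I·t = 9.280 A × 13680 s = 127000 C.
n(e⁻) = Q/F = 127000 / 96500 = 1.316 mol.
2 electrons are transferred per Cl₂ molecule, so n(Cl₂) = 1.316 / 2 = 0.6578 mol.
V = nRT/P = (0.6578 × 8.314 × 335) / (136 × 10³ Pa) = 0.0135 m³ = 13.5 L.

13.5 L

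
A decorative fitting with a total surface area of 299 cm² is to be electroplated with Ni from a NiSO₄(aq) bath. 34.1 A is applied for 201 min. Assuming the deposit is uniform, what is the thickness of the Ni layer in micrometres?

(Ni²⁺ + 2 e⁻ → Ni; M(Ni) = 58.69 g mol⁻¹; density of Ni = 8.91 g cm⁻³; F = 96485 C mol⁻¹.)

Q = I·t = 34.10 × 12060 = 411200 C; n(e⁻) = 4.262 mol.
n(Ni) = n(e⁻)/2 = 2.131 mol, so m = 2.131 × 58.69 = 125.1 g.
Volume = m/ρ = 125.1 / 8.91 = 14.04 cm³.
Thickness = V/A = 14.04 / 299 = 0.0469 cm = 469 μm.

469 μm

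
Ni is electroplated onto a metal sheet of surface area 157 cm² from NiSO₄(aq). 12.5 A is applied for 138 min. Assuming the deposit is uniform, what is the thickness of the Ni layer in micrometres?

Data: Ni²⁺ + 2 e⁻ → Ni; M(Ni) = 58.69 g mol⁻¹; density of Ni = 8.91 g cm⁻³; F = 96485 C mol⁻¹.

Q = I·t = 12.50 × 8280.0 = 103500 C; n(e⁻) = 1.073 mol.
n(Ni) = n(e⁻)/2 = 0.5364 mol, so m = 0.5364 × 58.69 = 31.48 g.
Volume = m/ρ = 31.48 / 8.91 = 3.533 cm³.
Thickness = V/A = 3.533 / 157 = 0.0225 cm = 225 μm.

225 μm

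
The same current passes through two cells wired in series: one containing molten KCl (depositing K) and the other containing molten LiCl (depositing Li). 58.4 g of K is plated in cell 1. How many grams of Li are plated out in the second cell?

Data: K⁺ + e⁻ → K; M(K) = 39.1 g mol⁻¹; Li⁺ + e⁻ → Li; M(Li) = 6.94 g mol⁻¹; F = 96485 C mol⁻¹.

n(K) = 58.4 / 39.1 = 1.494 mol.
Since K⁺ + e⁻ → K, n(e⁻) passed = 1 × 1.494 = 1.494 mol.
Cells in series carry the same charge, so the same 1.494 mol of electrons passes through cell 2.
Li⁺ + e⁻ → Li, so n(Li) = 1.494 / 1 = 1.494 mol.
m(Li) = 1.494 × 6.94 = 10.4 g.

10.4 g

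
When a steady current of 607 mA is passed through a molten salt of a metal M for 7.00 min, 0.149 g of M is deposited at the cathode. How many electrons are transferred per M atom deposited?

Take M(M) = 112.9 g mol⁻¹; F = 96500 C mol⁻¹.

Q = I·t = 0.6070 A × 420.00 s = 254.9 C, so n(e⁻) = 254.9/96500 = 0.002642 mol.
n(M) deposited = 0.149 / 112.9 = 0.001320 mol.
Electrons per atom = n(e⁻)/n(M) = 0.002642 / 0.001320 = 2.00 ≈ 2, so the ion is M²⁺.

2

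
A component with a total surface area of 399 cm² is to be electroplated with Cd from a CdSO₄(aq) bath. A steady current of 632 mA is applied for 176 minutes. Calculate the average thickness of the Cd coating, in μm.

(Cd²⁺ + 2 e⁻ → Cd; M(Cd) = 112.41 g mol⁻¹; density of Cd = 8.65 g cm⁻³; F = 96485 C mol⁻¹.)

Q = I·t = 0.6320 × 10560 = 6674 C; n(e⁻) = 0.06917 mol.
n(Cd) = n(e⁻)/2 = 0.03459 mol, so m = 0.03459 × 112.41 = 3.888 g.
Volume = m/ρ = 3.888 / 8.65 = 0.4494 cm³.
Thickness = V/A = 0.4494 / 399 = 0.00113 cm = 11.3 μm.

11.3 μm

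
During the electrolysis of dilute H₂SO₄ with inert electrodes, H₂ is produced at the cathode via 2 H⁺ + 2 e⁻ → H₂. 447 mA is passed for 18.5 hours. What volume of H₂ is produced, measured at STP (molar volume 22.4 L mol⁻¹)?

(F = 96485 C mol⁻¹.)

Q = I·t = 0.4470 A × 66600 s = 29770 C.
n(e⁻) = Q/F = 29770 / 96485 = 0.3085 mol.
2 electrons are transferred per H₂ molecule, so n(H₂) = 0.3085 / 2 = 0.1543 mol.
V = n × V_m = 0.1543 × 22.4 = 3.46 L.

3.46 L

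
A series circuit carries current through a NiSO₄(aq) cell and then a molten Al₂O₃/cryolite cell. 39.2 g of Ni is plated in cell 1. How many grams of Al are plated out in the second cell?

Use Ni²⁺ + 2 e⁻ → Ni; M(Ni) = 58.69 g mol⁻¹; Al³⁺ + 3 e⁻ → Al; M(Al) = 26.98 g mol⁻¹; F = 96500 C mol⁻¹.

n(Ni) = 39.2 / 58.69 = 0.6679 mol.
Since Ni²⁺ + 2 e⁻ → Ni, n(e⁻) passed = 2 × 0.6679 = 1.336 mol.
Cells in series carry the same charge, so the same 1.336 mol of electrons passes through cell 2.
Al³⁺ + 3 e⁻ → Al, so n(Al) = 1.336 / 3 = 0.4453 mol.
m(Al) = 0.4453 × 26.98 = 12.0 g.

12.0 g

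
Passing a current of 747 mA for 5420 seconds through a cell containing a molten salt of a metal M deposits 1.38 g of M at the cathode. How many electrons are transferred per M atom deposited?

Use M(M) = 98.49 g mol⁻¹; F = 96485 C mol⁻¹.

Q = I·t = 0.7470 A × 5420.0 s = 4049 C, so n(e⁻) = 4049/96485 = 0.04196 mol.
n(M) deposited = 1.38 / 98.49 = 0.01401 mol.
Electrons per atom = n(e⁻)/n(M) = 0.04196 / 0.01401 = 2.99 ≈ 3, so the ion is M³⁺.

3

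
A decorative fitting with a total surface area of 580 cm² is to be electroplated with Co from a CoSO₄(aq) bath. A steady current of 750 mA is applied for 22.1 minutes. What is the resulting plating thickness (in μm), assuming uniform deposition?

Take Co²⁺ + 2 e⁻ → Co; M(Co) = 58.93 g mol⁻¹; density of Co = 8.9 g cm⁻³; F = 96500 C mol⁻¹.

0.588 μm

Q = I·t = 0.7500 × 1326.0 = 994.5 C; n(e⁻) = 0.01031 mol.
n(Co) = n(e⁻)/2 = 0.005153 mol, so m = 0.005153 × 58.93 = 0.3037 g.
Volume = m/ρ = 0.3037 / 8.9 = 0.03412 cm³.
Thickness = V/A = 0.03412 / 580 = 5.88 × 10⁻⁵ cm = 0.588 μm.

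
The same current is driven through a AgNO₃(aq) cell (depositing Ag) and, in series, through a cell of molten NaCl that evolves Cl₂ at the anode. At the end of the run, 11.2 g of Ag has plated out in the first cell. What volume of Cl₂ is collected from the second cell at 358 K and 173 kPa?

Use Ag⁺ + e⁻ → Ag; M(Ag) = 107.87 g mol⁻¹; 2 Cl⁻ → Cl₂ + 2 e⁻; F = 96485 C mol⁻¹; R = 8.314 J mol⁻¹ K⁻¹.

0.893 L

n(Ag) = 11.2 / 107.87 = 0.1038 mol, so n(e⁻) = 1 × 0.1038 = 0.1038 mol.
The cells are in series, so the same 0.1038 mol of electrons passes through the second cell.
2 Cl⁻ → Cl₂ + 2 e⁻ — 2 mol e⁻ per mol Cl₂, so n(Cl₂) = 0.1038/2 = 0.05191 mol.
V = nRT/P = (0.05191 × 8.314 × 358) / (173 × 10³) = 8.93 × 10⁻⁴ m³ = 0.893 L.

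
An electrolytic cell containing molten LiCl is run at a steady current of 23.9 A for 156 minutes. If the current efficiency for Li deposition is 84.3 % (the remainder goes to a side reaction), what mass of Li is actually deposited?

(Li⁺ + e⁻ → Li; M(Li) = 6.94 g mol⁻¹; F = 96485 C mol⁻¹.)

13.6 g

Q = I·t = 23.90 × 9360.0 = 223700 C.
n(e⁻) = 223700/96485 = 2.319 mol; theoretically n(Li) = 2.319/1 = 2.319 mol, m_theo = 16.09 g.
At 84.3 % efficiency, m_actual = 0.843 × 16.09 = 13.6 g.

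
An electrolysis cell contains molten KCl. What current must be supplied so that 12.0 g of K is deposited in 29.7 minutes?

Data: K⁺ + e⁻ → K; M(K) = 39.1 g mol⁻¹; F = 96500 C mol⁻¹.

16.6 A

n(K) = 12.0 / 39.1 = 0.3069 mol.
n(e⁻) = 1 × 0.3069 = 0.3069 mol.
Q = n(e⁻)·F = 0.3069 × 96500 = 29620 C.
I = Q/t = 29620 / 1782.0 s = 16.6 A.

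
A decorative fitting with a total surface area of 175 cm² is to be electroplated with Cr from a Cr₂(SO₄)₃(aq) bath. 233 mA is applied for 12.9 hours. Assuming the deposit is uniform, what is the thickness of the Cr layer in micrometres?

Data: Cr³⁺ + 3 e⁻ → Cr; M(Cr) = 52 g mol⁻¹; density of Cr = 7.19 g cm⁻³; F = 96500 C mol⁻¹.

Q = I·t = 0.2330 × 46440 = 10820 C; n(e⁻) = 0.1121 mol.
n(Cr) = n(e⁻)/3 = 0.03738 mol, so m = 0.03738 × 52 = 1.944 g.
Volume = m/ρ = 1.944 / 7.19 = 0.2703 cm³.
Thickness = V/A = 0.2703 / 175 = 0.00154 cm = 15.4 μm.

15.4 μm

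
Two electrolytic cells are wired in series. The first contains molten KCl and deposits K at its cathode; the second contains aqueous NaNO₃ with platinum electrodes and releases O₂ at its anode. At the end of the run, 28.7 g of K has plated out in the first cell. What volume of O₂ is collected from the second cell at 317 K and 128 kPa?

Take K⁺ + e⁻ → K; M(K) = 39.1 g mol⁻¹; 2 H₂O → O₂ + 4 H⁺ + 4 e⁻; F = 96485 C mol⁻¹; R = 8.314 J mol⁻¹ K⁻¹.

3.78 L

n(K) = 28.7 / 39.1 = 0.7340 mol, so n(e⁻) = 1 × 0.7340 = 0.7340 mol.
The cells are in series, so the same 0.7340 mol of electrons passes through the second cell.
2 H₂O → O₂ + 4 H⁺ + 4 e⁻ — 4 mol e⁻ per mol O₂, so n(O₂) = 0.7340/4 = 0.1835 mol.
V = nRT/P = (0.1835 × 8.314 × 317) / (128 × 10³) = 0.00378 m³ = 3.78 L.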